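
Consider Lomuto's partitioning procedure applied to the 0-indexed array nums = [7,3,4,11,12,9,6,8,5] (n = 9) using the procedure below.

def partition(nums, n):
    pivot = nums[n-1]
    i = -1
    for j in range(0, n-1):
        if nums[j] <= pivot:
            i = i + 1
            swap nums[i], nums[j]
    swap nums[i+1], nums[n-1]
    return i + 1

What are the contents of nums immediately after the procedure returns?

[3,4,5,11,12,9,6,8,7]

pivot = nums[8] = 5; i = -1
j=0: nums[0]=7 > 5 → no swap
j=1: nums[1]=3 ≤ 5 → i=0, swap nums[0],nums[1] → [3,7,4,11,12,9,6,8,5]
j=2: nums[2]=4 ≤ 5 → i=1, swap nums[1],nums[2] → [3,4,7,11,12,9,6,8,5]
j=3: nums[3]=11 > 5 → no swap
j=4: nums[4]=12 > 5 → no swap
j=5: nums[5]=9 > 5 → no swap
j=6: nums[6]=6 > 5 → no swap
j=7: nums[7]=8 > 5 → no swap
final swap nums[2],nums[8] → [3,4,5,11,12,9,6,8,7]; return 2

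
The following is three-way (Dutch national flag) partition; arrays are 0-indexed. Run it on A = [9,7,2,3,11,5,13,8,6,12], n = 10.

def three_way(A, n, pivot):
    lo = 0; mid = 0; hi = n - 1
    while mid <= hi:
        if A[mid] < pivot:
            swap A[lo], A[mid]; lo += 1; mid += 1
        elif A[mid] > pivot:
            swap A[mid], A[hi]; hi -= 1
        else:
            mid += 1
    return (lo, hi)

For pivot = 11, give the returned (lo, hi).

lo=0 mid=0 hi=9
9<11: swap(0,0), lo=1 mid=1 ⇒ [9,7,2,3,11,5,13,8,6,12]
7<11: swap(1,1), lo=2 mid=2 ⇒ [9,7,2,3,11,5,13,8,6,12]
2<11: swap(2,2), lo=3 mid=3 ⇒ [9,7,2,3,11,5,13,8,6,12]
3<11: swap(3,3), lo=4 mid=4 ⇒ [9,7,2,3,11,5,13,8,6,12]
11=11: mid=5
5<11: swap(4,5), lo=5 mid=6 ⇒ [9,7,2,3,5,11,13,8,6,12]
13>11: swap(6,9), hi=8 ⇒ [9,7,2,3,5,11,12,8,6,13]
12>11: swap(6,8), hi=7 ⇒ [9,7,2,3,5,11,6,8,12,13]
6<11: swap(5,6), lo=6 mid=7 ⇒ [9,7,2,3,5,6,11,8,12,13]
8<11: swap(6,7), lo=7 mid=8 ⇒ [9,7,2,3,5,6,8,11,12,13]
done. lo=7 hi=7; A=[9,7,2,3,5,6,8,11,12,13]

(7, 7)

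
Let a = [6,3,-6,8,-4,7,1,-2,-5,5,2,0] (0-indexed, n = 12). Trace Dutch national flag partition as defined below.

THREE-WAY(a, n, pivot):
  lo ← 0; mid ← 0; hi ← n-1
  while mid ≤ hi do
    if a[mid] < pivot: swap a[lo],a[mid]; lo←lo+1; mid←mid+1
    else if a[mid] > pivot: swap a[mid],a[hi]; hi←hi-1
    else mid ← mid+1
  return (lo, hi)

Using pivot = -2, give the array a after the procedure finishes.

[-5,-6,-4,-2,7,1,8,3,5,2,0,6]

lo=0 mid=0 hi=11
6>-2: swap(0,11), hi=10 ⇒ [0,3,-6,8,-4,7,1,-2,-5,5,2,6]
0>-2: swap(0,10), hi=9 ⇒ [2,3,-6,8,-4,7,1,-2,-5,5,0,6]
2>-2: swap(0,9), hi=8 ⇒ [5,3,-6,8,-4,7,1,-2,-5,2,0,6]
5>-2: swap(0,8), hi=7 ⇒ [-5,3,-6,8,-4,7,1,-2,5,2,0,6]
-5<-2: swap(0,0), lo=1 mid=1 ⇒ [-5,3,-6,8,-4,7,1,-2,5,2,0,6]
3>-2: swap(1,7), hi=6 ⇒ [-5,-2,-6,8,-4,7,1,3,5,2,0,6]
-2=-2: mid=2
-6<-2: swap(1,2), lo=2 mid=3 ⇒ [-5,-6,-2,8,-4,7,1,3,5,2,0,6]
8>-2: swap(3,6), hi=5 ⇒ [-5,-6,-2,1,-4,7,8,3,5,2,0,6]
1>-2: swap(3,5), hi=4 ⇒ [-5,-6,-2,7,-4,1,8,3,5,2,0,6]
7>-2: swap(3,4), hi=3 ⇒ [-5,-6,-2,-4,7,1,8,3,5,2,0,6]
-4<-2: swap(2,3), lo=3 mid=4 ⇒ [-5,-6,-4,-2,7,1,8,3,5,2,0,6]
done. lo=3 hi=3; a=[-5,-6,-4,-2,7,1,8,3,5,2,0,6]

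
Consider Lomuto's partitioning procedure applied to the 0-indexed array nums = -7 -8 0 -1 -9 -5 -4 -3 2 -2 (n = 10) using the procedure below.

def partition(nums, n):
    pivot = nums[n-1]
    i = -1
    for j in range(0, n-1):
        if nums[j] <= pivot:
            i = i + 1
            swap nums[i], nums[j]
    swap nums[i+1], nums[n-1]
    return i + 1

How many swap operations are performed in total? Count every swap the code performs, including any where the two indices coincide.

7

pivot = nums[9] = -2; i = -1
j=0: nums[0]=-7 ≤ -2 → i=0, swap nums[0],nums[0] (no change) → -7 -8 0 -1 -9 -5 -4 -3 2 -2
j=1: nums[1]=-8 ≤ -2 → i=1, swap nums[1],nums[1] (no change) → -7 -8 0 -1 -9 -5 -4 -3 2 -2
j=2: nums[2]=0 > -2 → no swap
j=3: nums[3]=-1 > -2 → no swap
j=4: nums[4]=-9 ≤ -2 → i=2, swap nums[2],nums[4] → -7 -8 -9 -1 0 -5 -4 -3 2 -2
j=5: nums[5]=-5 ≤ -2 → i=3, swap nums[3],nums[5] → -7 -8 -9 -5 0 -1 -4 -3 2 -2
j=6: nums[6]=-4 ≤ -2 → i=4, swap nums[4],nums[6] → -7 -8 -9 -5 -4 -1 0 -3 2 -2
j=7: nums[7]=-3 ≤ -2 → i=5, swap nums[5],nums[7] → -7 -8 -9 -5 -4 -3 0 -1 2 -2
j=8: nums[8]=2 > -2 → no swap
final swap nums[6],nums[9] → -7 -8 -9 -5 -4 -3 -2 -1 2 0; return 6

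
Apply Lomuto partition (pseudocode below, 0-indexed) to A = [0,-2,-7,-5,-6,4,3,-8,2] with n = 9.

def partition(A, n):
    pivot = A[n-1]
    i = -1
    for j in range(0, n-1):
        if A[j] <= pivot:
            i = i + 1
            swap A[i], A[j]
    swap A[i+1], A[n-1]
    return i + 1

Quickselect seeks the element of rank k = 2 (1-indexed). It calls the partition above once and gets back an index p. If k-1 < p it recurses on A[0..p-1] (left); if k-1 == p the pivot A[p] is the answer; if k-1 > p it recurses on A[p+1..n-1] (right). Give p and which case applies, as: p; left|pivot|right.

6; left

pivot=2, i=-1
j=0: 0≤2, i=0, swap(0,0) ⇒ [0,-2,-7,-5,-6,4,3,-8,2]
j=1: -2≤2, i=1, swap(1,1) ⇒ [0,-2,-7,-5,-6,4,3,-8,2]
j=2: -7≤2, i=2, swap(2,2) ⇒ [0,-2,-7,-5,-6,4,3,-8,2]
j=3: -5≤2, i=3, swap(3,3) ⇒ [0,-2,-7,-5,-6,4,3,-8,2]
j=4: -6≤2, i=4, swap(4,4) ⇒ [0,-2,-7,-5,-6,4,3,-8,2]
j=5: 4>2, skip
j=6: 3>2, skip
j=7: -8≤2, i=5, swap(5,7) ⇒ [0,-2,-7,-5,-6,-8,3,4,2]
swap(6,8) ⇒ [0,-2,-7,-5,-6,-8,2,4,3]; return 6
p = 6; k-1 = 1 < 6 ⇒ left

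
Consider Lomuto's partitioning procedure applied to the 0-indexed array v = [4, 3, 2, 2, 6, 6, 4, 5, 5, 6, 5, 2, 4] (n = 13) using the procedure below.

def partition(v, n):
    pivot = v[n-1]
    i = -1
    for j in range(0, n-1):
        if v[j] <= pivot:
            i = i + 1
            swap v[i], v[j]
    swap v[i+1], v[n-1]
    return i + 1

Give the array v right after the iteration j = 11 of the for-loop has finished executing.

pivot = v[12] = 4; i = -1
j=0: v[0]=4 ≤ 4 → i=0, swap v[0],v[0] (no change) → [4, 3, 2, 2, 6, 6, 4, 5, 5, 6, 5, 2, 4]
j=1: v[1]=3 ≤ 4 → i=1, swap v[1],v[1] (no change) → [4, 3, 2, 2, 6, 6, 4, 5, 5, 6, 5, 2, 4]
j=2: v[2]=2 ≤ 4 → i=2, swap v[2],v[2] (no change) → [4, 3, 2, 2, 6, 6, 4, 5, 5, 6, 5, 2, 4]
j=3: v[3]=2 ≤ 4 → i=3, swap v[3],v[3] (no change) → [4, 3, 2, 2, 6, 6, 4, 5, 5, 6, 5, 2, 4]
j=4: v[4]=6 > 4 → no swap
j=5: v[5]=6 > 4 → no swap
j=6: v[6]=4 ≤ 4 → i=4, swap v[4],v[6] → [4, 3, 2, 2, 4, 6, 6, 5, 5, 6, 5, 2, 4]
j=7: v[7]=5 > 4 → no swap
j=8: v[8]=5 > 4 → no swap
j=9: v[9]=6 > 4 → no swap
j=10: v[10]=5 > 4 → no swap
j=11: v[11]=2 ≤ 4 → i=5, swap v[5],v[11] → [4, 3, 2, 2, 4, 2, 6, 5, 5, 6, 5, 6, 4]
(after j=11) v = [4, 3, 2, 2, 4, 2, 6, 5, 5, 6, 5, 6, 4]

[4, 3, 2, 2, 4, 2, 6, 5, 5, 6, 5, 6, 4]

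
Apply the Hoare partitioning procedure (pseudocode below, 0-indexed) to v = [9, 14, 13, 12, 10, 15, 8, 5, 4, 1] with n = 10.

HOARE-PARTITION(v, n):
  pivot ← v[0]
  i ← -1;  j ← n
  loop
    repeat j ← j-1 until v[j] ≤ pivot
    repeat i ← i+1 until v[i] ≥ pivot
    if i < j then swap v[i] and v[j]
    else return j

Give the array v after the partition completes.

pivot=9
j stops at 9 (1), i stops at 0 (9); swap ⇒ [1, 14, 13, 12, 10, 15, 8, 5, 4, 9]
j stops at 8 (4), i stops at 1 (14); swap ⇒ [1, 4, 13, 12, 10, 15, 8, 5, 14, 9]
j stops at 7 (5), i stops at 2 (13); swap ⇒ [1, 4, 5, 12, 10, 15, 8, 13, 14, 9]
j stops at 6 (8), i stops at 3 (12); swap ⇒ [1, 4, 5, 8, 10, 15, 12, 13, 14, 9]
j stops at 3, i stops at 4; i≥j ⇒ return 3. v=[1, 4, 5, 8, 10, 15, 12, 13, 14, 9]

[1, 4, 5, 8, 10, 15, 12, 13, 14, 9]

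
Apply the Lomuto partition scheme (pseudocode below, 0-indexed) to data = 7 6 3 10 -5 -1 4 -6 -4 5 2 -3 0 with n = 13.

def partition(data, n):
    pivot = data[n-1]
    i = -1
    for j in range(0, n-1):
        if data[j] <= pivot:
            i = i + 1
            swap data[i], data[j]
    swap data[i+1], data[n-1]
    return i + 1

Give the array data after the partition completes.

pivot=0, i=-1
j=0: 7>0, skip
j=1: 6>0, skip
j=2: 3>0, skip
j=3: 10>0, skip
j=4: -5≤0, i=0, swap(0,4) ⇒ -5 6 3 10 7 -1 4 -6 -4 5 2 -3 0
j=5: -1≤0, i=1, swap(1,5) ⇒ -5 -1 3 10 7 6 4 -6 -4 5 2 -3 0
j=6: 4>0, skip
j=7: -6≤0, i=2, swap(2,7) ⇒ -5 -1 -6 10 7 6 4 3 -4 5 2 -3 0
j=8: -4≤0, i=3, swap(3,8) ⇒ -5 -1 -6 -4 7 6 4 3 10 5 2 -3 0
j=9: 5>0, skip
j=10: 2>0, skip
j=11: -3≤0, i=4, swap(4,11) ⇒ -5 -1 -6 -4 -3 6 4 3 10 5 2 7 0
swap(5,12) ⇒ -5 -1 -6 -4 -3 0 4 3 10 5 2 7 6; return 5

-5 -1 -6 -4 -3 0 4 3 10 5 2 7 6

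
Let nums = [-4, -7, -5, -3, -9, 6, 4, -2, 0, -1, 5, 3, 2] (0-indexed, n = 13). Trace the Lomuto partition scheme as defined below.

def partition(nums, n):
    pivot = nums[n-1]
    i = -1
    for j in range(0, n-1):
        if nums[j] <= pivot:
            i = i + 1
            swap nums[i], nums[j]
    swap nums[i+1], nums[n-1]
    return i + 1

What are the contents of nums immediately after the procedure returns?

[-4, -7, -5, -3, -9, -2, 0, -1, 2, 6, 5, 3, 4]

pivot = nums[12] = 2; i = -1
j=0: nums[0]=-4 ≤ 2 → i=0, swap nums[0],nums[0] (no change) → [-4, -7, -5, -3, -9, 6, 4, -2, 0, -1, 5, 3, 2]
j=1: nums[1]=-7 ≤ 2 → i=1, swap nums[1],nums[1] (no change) → [-4, -7, -5, -3, -9, 6, 4, -2, 0, -1, 5, 3, 2]
j=2: nums[2]=-5 ≤ 2 → i=2, swap nums[2],nums[2] (no change) → [-4, -7, -5, -3, -9, 6, 4, -2, 0, -1, 5, 3, 2]
j=3: nums[3]=-3 ≤ 2 → i=3, swap nums[3],nums[3] (no change) → [-4, -7, -5, -3, -9, 6, 4, -2, 0, -1, 5, 3, 2]
j=4: nums[4]=-9 ≤ 2 → i=4, swap nums[4],nums[4] (no change) → [-4, -7, -5, -3, -9, 6, 4, -2, 0, -1, 5, 3, 2]
j=5: nums[5]=6 > 2 → no swap
j=6: nums[6]=4 > 2 → no swap
j=7: nums[7]=-2 ≤ 2 → i=5, swap nums[5],nums[7] → [-4, -7, -5, -3, -9, -2, 4, 6, 0, -1, 5, 3, 2]
j=8: nums[8]=0 ≤ 2 → i=6, swap nums[6],nums[8] → [-4, -7, -5, -3, -9, -2, 0, 6, 4, -1, 5, 3, 2]
j=9: nums[9]=-1 ≤ 2 → i=7, swap nums[7],nums[9] → [-4, -7, -5, -3, -9, -2, 0, -1, 4, 6, 5, 3, 2]
j=10: nums[10]=5 > 2 → no swap
j=11: nums[11]=3 > 2 → no swap
final swap nums[8],nums[12] → [-4, -7, -5, -3, -9, -2, 0, -1, 2, 6, 5, 3, 4]; return 8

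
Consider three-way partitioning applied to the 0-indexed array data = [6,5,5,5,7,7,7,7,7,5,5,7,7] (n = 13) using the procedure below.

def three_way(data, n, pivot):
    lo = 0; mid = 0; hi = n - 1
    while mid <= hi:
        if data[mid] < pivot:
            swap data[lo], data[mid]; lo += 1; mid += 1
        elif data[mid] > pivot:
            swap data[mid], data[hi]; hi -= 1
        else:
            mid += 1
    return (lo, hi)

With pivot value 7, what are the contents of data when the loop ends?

[6,5,5,5,5,5,7,7,7,7,7,7,7]

pivot = 7; lo=0, mid=0, hi=12
data[mid]=6<7: swap data[0],data[0]; lo=1,mid=1 → [6,5,5,5,7,7,7,7,7,5,5,7,7]
data[mid]=5<7: swap data[1],data[1]; lo=2,mid=2 → [6,5,5,5,7,7,7,7,7,5,5,7,7]
data[mid]=5<7: swap data[2],data[2]; lo=3,mid=3 → [6,5,5,5,7,7,7,7,7,5,5,7,7]
data[mid]=5<7: swap data[3],data[3]; lo=4,mid=4 → [6,5,5,5,7,7,7,7,7,5,5,7,7]
data[mid]=7=7: mid=5
data[mid]=7=7: mid=6
data[mid]=7=7: mid=7
data[mid]=7=7: mid=8
data[mid]=7=7: mid=9
data[mid]=5<7: swap data[4],data[9]; lo=5,mid=10 → [6,5,5,5,5,7,7,7,7,7,5,7,7]
data[mid]=5<7: swap data[5],data[10]; lo=6,mid=11 → [6,5,5,5,5,5,7,7,7,7,7,7,7]
data[mid]=7=7: mid=12
data[mid]=7=7: mid=13
end: lo=6, hi=12; data = [6,5,5,5,5,5,7,7,7,7,7,7,7]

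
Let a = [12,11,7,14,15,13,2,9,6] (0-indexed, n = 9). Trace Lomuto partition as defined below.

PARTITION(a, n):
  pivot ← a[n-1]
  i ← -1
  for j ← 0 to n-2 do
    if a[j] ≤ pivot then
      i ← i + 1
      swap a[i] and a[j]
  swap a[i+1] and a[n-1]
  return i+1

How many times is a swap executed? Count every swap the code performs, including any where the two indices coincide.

pivot=6, i=-1
j=0: 12>6, skip
j=1: 11>6, skip
j=2: 7>6, skip
j=3: 14>6, skip
j=4: 15>6, skip
j=5: 13>6, skip
j=6: 2≤6, i=0, swap(0,6) ⇒ [2,11,7,14,15,13,12,9,6]
j=7: 9>6, skip
swap(1,8) ⇒ [2,6,7,14,15,13,12,9,11]; return 1

2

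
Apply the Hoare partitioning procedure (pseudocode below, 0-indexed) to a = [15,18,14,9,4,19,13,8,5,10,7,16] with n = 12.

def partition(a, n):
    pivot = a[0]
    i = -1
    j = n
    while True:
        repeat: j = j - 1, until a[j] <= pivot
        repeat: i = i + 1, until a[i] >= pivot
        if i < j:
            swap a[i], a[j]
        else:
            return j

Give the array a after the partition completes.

[7,10,14,9,4,5,13,8,19,18,15,16]

pivot=15
j stops at 10 (7), i stops at 0 (15); swap ⇒ [7,18,14,9,4,19,13,8,5,10,15,16]
j stops at 9 (10), i stops at 1 (18); swap ⇒ [7,10,14,9,4,19,13,8,5,18,15,16]
j stops at 8 (5), i stops at 5 (19); swap ⇒ [7,10,14,9,4,5,13,8,19,18,15,16]
j stops at 7, i stops at 8; i≥j ⇒ return 7. a=[7,10,14,9,4,5,13,8,19,18,15,16]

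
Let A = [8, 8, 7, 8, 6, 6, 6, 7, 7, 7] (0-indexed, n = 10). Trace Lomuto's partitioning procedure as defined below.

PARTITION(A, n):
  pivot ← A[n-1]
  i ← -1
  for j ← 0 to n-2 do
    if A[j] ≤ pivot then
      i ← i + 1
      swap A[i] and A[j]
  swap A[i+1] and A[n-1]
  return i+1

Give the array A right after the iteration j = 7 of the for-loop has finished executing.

pivot = A[9] = 7; i = -1
j=0: A[0]=8 > 7 → no swap
j=1: A[1]=8 > 7 → no swap
j=2: A[2]=7 ≤ 7 → i=0, swap A[0],A[2] → [7, 8, 8, 8, 6, 6, 6, 7, 7, 7]
j=3: A[3]=8 > 7 → no swap
j=4: A[4]=6 ≤ 7 → i=1, swap A[1],A[4] → [7, 6, 8, 8, 8, 6, 6, 7, 7, 7]
j=5: A[5]=6 ≤ 7 → i=2, swap A[2],A[5] → [7, 6, 6, 8, 8, 8, 6, 7, 7, 7]
j=6: A[6]=6 ≤ 7 → i=3, swap A[3],A[6] → [7, 6, 6, 6, 8, 8, 8, 7, 7, 7]
j=7: A[7]=7 ≤ 7 → i=4, swap A[4],A[7] → [7, 6, 6, 6, 7, 8, 8, 8, 7, 7]
(after j=7) A = [7, 6, 6, 6, 7, 8, 8, 8, 7, 7]

[7, 6, 6, 6, 7, 8, 8, 8, 7, 7]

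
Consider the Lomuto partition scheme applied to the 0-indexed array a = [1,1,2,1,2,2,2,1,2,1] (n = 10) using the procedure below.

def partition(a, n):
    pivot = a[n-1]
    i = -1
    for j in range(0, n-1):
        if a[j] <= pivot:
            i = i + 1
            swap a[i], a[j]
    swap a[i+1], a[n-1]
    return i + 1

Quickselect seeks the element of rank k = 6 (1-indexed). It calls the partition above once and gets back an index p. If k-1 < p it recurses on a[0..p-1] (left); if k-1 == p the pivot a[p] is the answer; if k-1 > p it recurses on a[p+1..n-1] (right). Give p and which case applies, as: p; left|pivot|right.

4; right

pivot = a[9] = 1; i = -1
j=0: a[0]=1 ≤ 1 → i=0, swap a[0],a[0] (no change) → [1,1,2,1,2,2,2,1,2,1]
j=1: a[1]=1 ≤ 1 → i=1, swap a[1],a[1] (no change) → [1,1,2,1,2,2,2,1,2,1]
j=2: a[2]=2 > 1 → no swap
j=3: a[3]=1 ≤ 1 → i=2, swap a[2],a[3] → [1,1,1,2,2,2,2,1,2,1]
j=4: a[4]=2 > 1 → no swap
j=5: a[5]=2 > 1 → no swap
j=6: a[6]=2 > 1 → no swap
j=7: a[7]=1 ≤ 1 → i=3, swap a[3],a[7] → [1,1,1,1,2,2,2,2,2,1]
j=8: a[8]=2 > 1 → no swap
final swap a[4],a[9] → [1,1,1,1,1,2,2,2,2,2]; return 4
p = 4; k-1 = 5 > 4 ⇒ right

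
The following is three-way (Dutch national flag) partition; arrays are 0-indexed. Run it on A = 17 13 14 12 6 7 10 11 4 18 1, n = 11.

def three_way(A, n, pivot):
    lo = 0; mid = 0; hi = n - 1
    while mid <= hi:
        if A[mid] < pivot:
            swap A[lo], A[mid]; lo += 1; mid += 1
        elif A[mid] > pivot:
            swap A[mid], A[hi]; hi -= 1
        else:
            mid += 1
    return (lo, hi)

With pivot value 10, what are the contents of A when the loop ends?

pivot = 10; lo=0, mid=0, hi=10
A[mid]=17>10: swap A[0],A[10]; hi=9 → 1 13 14 12 6 7 10 11 4 18 17
A[mid]=1<10: swap A[0],A[0]; lo=1,mid=1 → 1 13 14 12 6 7 10 11 4 18 17
A[mid]=13>10: swap A[1],A[9]; hi=8 → 1 18 14 12 6 7 10 11 4 13 17
A[mid]=18>10: swap A[1],A[8]; hi=7 → 1 4 14 12 6 7 10 11 18 13 17
A[mid]=4<10: swap A[1],A[1]; lo=2,mid=2 → 1 4 14 12 6 7 10 11 18 13 17
A[mid]=14>10: swap A[2],A[7]; hi=6 → 1 4 11 12 6 7 10 14 18 13 17
A[mid]=11>10: swap A[2],A[6]; hi=5 → 1 4 10 12 6 7 11 14 18 13 17
A[mid]=10=10: mid=3
A[mid]=12>10: swap A[3],A[5]; hi=4 → 1 4 10 7 6 12 11 14 18 13 17
A[mid]=7<10: swap A[2],A[3]; lo=3,mid=4 → 1 4 7 10 6 12 11 14 18 13 17
A[mid]=6<10: swap A[3],A[4]; lo=4,mid=5 → 1 4 7 6 10 12 11 14 18 13 17
end: lo=4, hi=4; A = 1 4 7 6 10 12 11 14 18 13 17

1 4 7 6 10 12 11 14 18 13 17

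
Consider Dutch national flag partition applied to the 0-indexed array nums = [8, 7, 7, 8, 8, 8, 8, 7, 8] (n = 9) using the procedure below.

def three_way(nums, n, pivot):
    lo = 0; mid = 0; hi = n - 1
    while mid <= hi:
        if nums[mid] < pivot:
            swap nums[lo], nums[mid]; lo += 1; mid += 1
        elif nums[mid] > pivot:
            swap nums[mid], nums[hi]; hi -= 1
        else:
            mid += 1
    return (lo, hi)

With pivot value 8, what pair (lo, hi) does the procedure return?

pivot = 8; lo=0, mid=0, hi=8
nums[mid]=8=8: mid=1
nums[mid]=7<8: swap nums[0],nums[1]; lo=1,mid=2 → [7, 8, 7, 8, 8, 8, 8, 7, 8]
nums[mid]=7<8: swap nums[1],nums[2]; lo=2,mid=3 → [7, 7, 8, 8, 8, 8, 8, 7, 8]
nums[mid]=8=8: mid=4
nums[mid]=8=8: mid=5
nums[mid]=8=8: mid=6
nums[mid]=8=8: mid=7
nums[mid]=7<8: swap nums[2],nums[7]; lo=3,mid=8 → [7, 7, 7, 8, 8, 8, 8, 8, 8]
nums[mid]=8=8: mid=9
end: lo=3, hi=8; nums = [7, 7, 7, 8, 8, 8, 8, 8, 8]

(3, 8)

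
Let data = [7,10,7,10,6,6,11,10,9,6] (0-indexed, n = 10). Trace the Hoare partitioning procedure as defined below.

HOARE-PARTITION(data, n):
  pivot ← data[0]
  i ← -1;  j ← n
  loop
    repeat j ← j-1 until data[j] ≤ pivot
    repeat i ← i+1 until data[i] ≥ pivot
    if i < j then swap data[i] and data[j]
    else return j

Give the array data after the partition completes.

[6,6,6,10,7,10,11,10,9,7]

pivot=7
j stops at 9 (6), i stops at 0 (7); swap ⇒ [6,10,7,10,6,6,11,10,9,7]
j stops at 5 (6), i stops at 1 (10); swap ⇒ [6,6,7,10,6,10,11,10,9,7]
j stops at 4 (6), i stops at 2 (7); swap ⇒ [6,6,6,10,7,10,11,10,9,7]
j stops at 2, i stops at 3; i≥j ⇒ return 2. data=[6,6,6,10,7,10,11,10,9,7]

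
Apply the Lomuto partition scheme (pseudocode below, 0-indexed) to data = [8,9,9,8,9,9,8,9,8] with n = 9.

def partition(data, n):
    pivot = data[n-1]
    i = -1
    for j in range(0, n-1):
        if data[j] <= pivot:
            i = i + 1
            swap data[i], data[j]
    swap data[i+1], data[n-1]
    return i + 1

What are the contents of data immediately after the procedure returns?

[8,8,8,8,9,9,9,9,9]

pivot=8, i=-1
j=0: 8≤8, i=0, swap(0,0) ⇒ [8,9,9,8,9,9,8,9,8]
j=1: 9>8, skip
j=2: 9>8, skip
j=3: 8≤8, i=1, swap(1,3) ⇒ [8,8,9,9,9,9,8,9,8]
j=4: 9>8, skip
j=5: 9>8, skip
j=6: 8≤8, i=2, swap(2,6) ⇒ [8,8,8,9,9,9,9,9,8]
j=7: 9>8, skip
swap(3,8) ⇒ [8,8,8,8,9,9,9,9,9]; return 3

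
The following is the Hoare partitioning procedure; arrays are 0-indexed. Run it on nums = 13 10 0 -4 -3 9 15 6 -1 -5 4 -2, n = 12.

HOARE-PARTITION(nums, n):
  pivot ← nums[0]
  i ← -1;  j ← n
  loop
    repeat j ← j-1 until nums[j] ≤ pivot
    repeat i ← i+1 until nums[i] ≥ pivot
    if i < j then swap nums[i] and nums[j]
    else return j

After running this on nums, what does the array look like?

pivot = nums[0] = 13; i = -1, j = 12
j→11 (nums[11]=-2≤13), i→0 (nums[0]=13≥13); i<j, swap → -2 10 0 -4 -3 9 15 6 -1 -5 4 13
j→10 (nums[10]=4≤13), i→6 (nums[6]=15≥13); i<j, swap → -2 10 0 -4 -3 9 4 6 -1 -5 15 13
j→9, i→10; i≥j, return j=9. nums = -2 10 0 -4 -3 9 4 6 -1 -5 15 13

-2 10 0 -4 -3 9 4 6 -1 -5 15 13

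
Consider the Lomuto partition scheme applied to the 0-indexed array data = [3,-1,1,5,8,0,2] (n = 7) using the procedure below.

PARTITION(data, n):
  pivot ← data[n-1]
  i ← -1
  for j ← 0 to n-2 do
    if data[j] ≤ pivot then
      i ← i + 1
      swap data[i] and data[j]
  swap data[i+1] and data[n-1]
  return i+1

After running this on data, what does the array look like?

[-1,1,0,2,8,3,5]

pivot = data[6] = 2; i = -1
j=0: data[0]=3 > 2 → no swap
j=1: data[1]=-1 ≤ 2 → i=0, swap data[0],data[1] → [-1,3,1,5,8,0,2]
j=2: data[2]=1 ≤ 2 → i=1, swap data[1],data[2] → [-1,1,3,5,8,0,2]
j=3: data[3]=5 > 2 → no swap
j=4: data[4]=8 > 2 → no swap
j=5: data[5]=0 ≤ 2 → i=2, swap data[2],data[5] → [-1,1,0,5,8,3,2]
final swap data[3],data[6] → [-1,1,0,2,8,3,5]; return 3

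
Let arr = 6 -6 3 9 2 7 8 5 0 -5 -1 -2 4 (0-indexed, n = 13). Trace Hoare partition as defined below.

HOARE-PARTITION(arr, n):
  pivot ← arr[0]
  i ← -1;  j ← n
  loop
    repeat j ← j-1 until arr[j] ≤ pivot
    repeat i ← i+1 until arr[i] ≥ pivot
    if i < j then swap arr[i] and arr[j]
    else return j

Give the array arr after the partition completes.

4 -6 3 -2 2 -1 -5 5 0 8 7 9 6

pivot = arr[0] = 6; i = -1, j = 13
j→12 (arr[12]=4≤6), i→0 (arr[0]=6≥6); i<j, swap → 4 -6 3 9 2 7 8 5 0 -5 -1 -2 6
j→11 (arr[11]=-2≤6), i→3 (arr[3]=9≥6); i<j, swap → 4 -6 3 -2 2 7 8 5 0 -5 -1 9 6
j→10 (arr[10]=-1≤6), i→5 (arr[5]=7≥6); i<j, swap → 4 -6 3 -2 2 -1 8 5 0 -5 7 9 6
j→9 (arr[9]=-5≤6), i→6 (arr[6]=8≥6); i<j, swap → 4 -6 3 -2 2 -1 -5 5 0 8 7 9 6
j→8, i→9; i≥j, return j=8. arr = 4 -6 3 -2 2 -1 -5 5 0 8 7 9 6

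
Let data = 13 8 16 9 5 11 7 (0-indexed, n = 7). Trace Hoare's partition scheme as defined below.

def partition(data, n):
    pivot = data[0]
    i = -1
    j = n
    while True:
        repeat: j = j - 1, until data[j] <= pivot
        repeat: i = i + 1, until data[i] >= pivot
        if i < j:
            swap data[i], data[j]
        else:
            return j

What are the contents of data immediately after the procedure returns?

pivot = data[0] = 13; i = -1, j = 7
j→6 (data[6]=7≤13), i→0 (data[0]=13≥13); i<j, swap → 7 8 16 9 5 11 13
j→5 (data[5]=11≤13), i→2 (data[2]=16≥13); i<j, swap → 7 8 11 9 5 16 13
j→4, i→5; i≥j, return j=4. data = 7 8 11 9 5 16 13

7 8 11 9 5 16 13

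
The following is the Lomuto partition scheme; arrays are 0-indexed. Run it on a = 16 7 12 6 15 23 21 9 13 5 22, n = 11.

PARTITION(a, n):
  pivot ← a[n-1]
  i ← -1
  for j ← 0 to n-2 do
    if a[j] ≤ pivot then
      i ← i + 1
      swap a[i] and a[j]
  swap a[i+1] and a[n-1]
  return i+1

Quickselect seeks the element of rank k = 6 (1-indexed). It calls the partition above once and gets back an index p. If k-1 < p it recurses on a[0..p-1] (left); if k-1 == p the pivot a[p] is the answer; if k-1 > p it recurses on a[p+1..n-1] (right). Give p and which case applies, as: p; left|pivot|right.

pivot = a[10] = 22; i = -1
j=0: a[0]=16 ≤ 22 → i=0, swap a[0],a[0] (no change) → 16 7 12 6 15 23 21 9 13 5 22
j=1: a[1]=7 ≤ 22 → i=1, swap a[1],a[1] (no change) → 16 7 12 6 15 23 21 9 13 5 22
j=2: a[2]=12 ≤ 22 → i=2, swap a[2],a[2] (no change) → 16 7 12 6 15 23 21 9 13 5 22
j=3: a[3]=6 ≤ 22 → i=3, swap a[3],a[3] (no change) → 16 7 12 6 15 23 21 9 13 5 22
j=4: a[4]=15 ≤ 22 → i=4, swap a[4],a[4] (no change) → 16 7 12 6 15 23 21 9 13 5 22
j=5: a[5]=23 > 22 → no swap
j=6: a[6]=21 ≤ 22 → i=5, swap a[5],a[6] → 16 7 12 6 15 21 23 9 13 5 22
j=7: a[7]=9 ≤ 22 → i=6, swap a[6],a[7] → 16 7 12 6 15 21 9 23 13 5 22
j=8: a[8]=13 ≤ 22 → i=7, swap a[7],a[8] → 16 7 12 6 15 21 9 13 23 5 22
j=9: a[9]=5 ≤ 22 → i=8, swap a[8],a[9] → 16 7 12 6 15 21 9 13 5 23 22
final swap a[9],a[10] → 16 7 12 6 15 21 9 13 5 22 23; return 9
p = 9; k-1 = 5 < 9 ⇒ left

9; left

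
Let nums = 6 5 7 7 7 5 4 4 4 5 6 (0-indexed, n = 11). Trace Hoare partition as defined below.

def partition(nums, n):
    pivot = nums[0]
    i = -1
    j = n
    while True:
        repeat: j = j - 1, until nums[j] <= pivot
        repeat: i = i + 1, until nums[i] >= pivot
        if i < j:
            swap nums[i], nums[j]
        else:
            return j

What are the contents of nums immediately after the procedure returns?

6 5 5 4 4 5 4 7 7 7 6

pivot=6
j stops at 10 (6), i stops at 0 (6); swap ⇒ 6 5 7 7 7 5 4 4 4 5 6
j stops at 9 (5), i stops at 2 (7); swap ⇒ 6 5 5 7 7 5 4 4 4 7 6
j stops at 8 (4), i stops at 3 (7); swap ⇒ 6 5 5 4 7 5 4 4 7 7 6
j stops at 7 (4), i stops at 4 (7); swap ⇒ 6 5 5 4 4 5 4 7 7 7 6
j stops at 6, i stops at 7; i≥j ⇒ return 6. nums=6 5 5 4 4 5 4 7 7 7 6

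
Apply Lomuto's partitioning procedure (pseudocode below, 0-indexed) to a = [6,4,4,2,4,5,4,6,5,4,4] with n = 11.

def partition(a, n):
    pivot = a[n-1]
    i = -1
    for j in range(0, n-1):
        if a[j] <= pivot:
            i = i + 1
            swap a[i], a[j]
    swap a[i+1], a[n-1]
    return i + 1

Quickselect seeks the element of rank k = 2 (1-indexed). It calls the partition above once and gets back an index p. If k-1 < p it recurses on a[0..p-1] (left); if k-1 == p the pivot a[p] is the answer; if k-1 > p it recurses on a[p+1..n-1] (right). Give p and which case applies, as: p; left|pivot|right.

6; left

pivot=4, i=-1
j=0: 6>4, skip
j=1: 4≤4, i=0, swap(0,1) ⇒ [4,6,4,2,4,5,4,6,5,4,4]
j=2: 4≤4, i=1, swap(1,2) ⇒ [4,4,6,2,4,5,4,6,5,4,4]
j=3: 2≤4, i=2, swap(2,3) ⇒ [4,4,2,6,4,5,4,6,5,4,4]
j=4: 4≤4, i=3, swap(3,4) ⇒ [4,4,2,4,6,5,4,6,5,4,4]
j=5: 5>4, skip
j=6: 4≤4, i=4, swap(4,6) ⇒ [4,4,2,4,4,5,6,6,5,4,4]
j=7: 6>4, skip
j=8: 5>4, skip
j=9: 4≤4, i=5, swap(5,9) ⇒ [4,4,2,4,4,4,6,6,5,5,4]
swap(6,10) ⇒ [4,4,2,4,4,4,4,6,5,5,6]; return 6
p = 6; k-1 = 1 < 6 ⇒ left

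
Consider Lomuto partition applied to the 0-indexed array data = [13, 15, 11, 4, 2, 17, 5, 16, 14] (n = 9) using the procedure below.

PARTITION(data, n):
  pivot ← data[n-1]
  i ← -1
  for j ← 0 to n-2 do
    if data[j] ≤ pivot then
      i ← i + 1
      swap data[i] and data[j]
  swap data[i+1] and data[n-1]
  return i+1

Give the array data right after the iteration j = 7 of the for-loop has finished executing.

[13, 11, 4, 2, 5, 17, 15, 16, 14]

pivot = data[8] = 14; i = -1
j=0: data[0]=13 ≤ 14 → i=0, swap data[0],data[0] (no change) → [13, 15, 11, 4, 2, 17, 5, 16, 14]
j=1: data[1]=15 > 14 → no swap
j=2: data[2]=11 ≤ 14 → i=1, swap data[1],data[2] → [13, 11, 15, 4, 2, 17, 5, 16, 14]
j=3: data[3]=4 ≤ 14 → i=2, swap data[2],data[3] → [13, 11, 4, 15, 2, 17, 5, 16, 14]
j=4: data[4]=2 ≤ 14 → i=3, swap data[3],data[4] → [13, 11, 4, 2, 15, 17, 5, 16, 14]
j=5: data[5]=17 > 14 → no swap
j=6: data[6]=5 ≤ 14 → i=4, swap data[4],data[6] → [13, 11, 4, 2, 5, 17, 15, 16, 14]
j=7: data[7]=16 > 14 → no swap
(after j=7) data = [13, 11, 4, 2, 5, 17, 15, 16, 14]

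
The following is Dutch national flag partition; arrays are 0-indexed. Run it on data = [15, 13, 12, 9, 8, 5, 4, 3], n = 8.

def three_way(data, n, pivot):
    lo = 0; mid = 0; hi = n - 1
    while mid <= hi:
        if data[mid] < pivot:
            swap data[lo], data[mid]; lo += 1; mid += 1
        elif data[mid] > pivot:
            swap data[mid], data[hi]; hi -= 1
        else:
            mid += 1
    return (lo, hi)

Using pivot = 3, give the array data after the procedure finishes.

lo=0 mid=0 hi=7
15>3: swap(0,7), hi=6 ⇒ [3, 13, 12, 9, 8, 5, 4, 15]
3=3: mid=1
13>3: swap(1,6), hi=5 ⇒ [3, 4, 12, 9, 8, 5, 13, 15]
4>3: swap(1,5), hi=4 ⇒ [3, 5, 12, 9, 8, 4, 13, 15]
5>3: swap(1,4), hi=3 ⇒ [3, 8, 12, 9, 5, 4, 13, 15]
8>3: swap(1,3), hi=2 ⇒ [3, 9, 12, 8, 5, 4, 13, 15]
9>3: swap(1,2), hi=1 ⇒ [3, 12, 9, 8, 5, 4, 13, 15]
12>3: swap(1,1), hi=0 ⇒ [3, 12, 9, 8, 5, 4, 13, 15]
done. lo=0 hi=0; data=[3, 12, 9, 8, 5, 4, 13, 15]

[3, 12, 9, 8, 5, 4, 13, 15]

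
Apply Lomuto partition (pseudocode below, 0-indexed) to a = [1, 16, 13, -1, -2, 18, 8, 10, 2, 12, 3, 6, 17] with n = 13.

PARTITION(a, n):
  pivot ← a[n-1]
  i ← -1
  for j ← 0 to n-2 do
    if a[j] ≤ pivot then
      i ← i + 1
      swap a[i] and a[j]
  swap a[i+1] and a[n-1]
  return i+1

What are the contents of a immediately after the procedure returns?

[1, 16, 13, -1, -2, 8, 10, 2, 12, 3, 6, 17, 18]

pivot=17, i=-1
j=0: 1≤17, i=0, swap(0,0) ⇒ [1, 16, 13, -1, -2, 18, 8, 10, 2, 12, 3, 6, 17]
j=1: 16≤17, i=1, swap(1,1) ⇒ [1, 16, 13, -1, -2, 18, 8, 10, 2, 12, 3, 6, 17]
j=2: 13≤17, i=2, swap(2,2) ⇒ [1, 16, 13, -1, -2, 18, 8, 10, 2, 12, 3, 6, 17]
j=3: -1≤17, i=3, swap(3,3) ⇒ [1, 16, 13, -1, -2, 18, 8, 10, 2, 12, 3, 6, 17]
j=4: -2≤17, i=4, swap(4,4) ⇒ [1, 16, 13, -1, -2, 18, 8, 10, 2, 12, 3, 6, 17]
j=5: 18>17, skip
j=6: 8≤17, i=5, swap(5,6) ⇒ [1, 16, 13, -1, -2, 8, 18, 10, 2, 12, 3, 6, 17]
j=7: 10≤17, i=6, swap(6,7) ⇒ [1, 16, 13, -1, -2, 8, 10, 18, 2, 12, 3, 6, 17]
j=8: 2≤17, i=7, swap(7,8) ⇒ [1, 16, 13, -1, -2, 8, 10, 2, 18, 12, 3, 6, 17]
j=9: 12≤17, i=8, swap(8,9) ⇒ [1, 16, 13, -1, -2, 8, 10, 2, 12, 18, 3, 6, 17]
j=10: 3≤17, i=9, swap(9,10) ⇒ [1, 16, 13, -1, -2, 8, 10, 2, 12, 3, 18, 6, 17]
j=11: 6≤17, i=10, swap(10,11) ⇒ [1, 16, 13, -1, -2, 8, 10, 2, 12, 3, 6, 18, 17]
swap(11,12) ⇒ [1, 16, 13, -1, -2, 8, 10, 2, 12, 3, 6, 17, 18]; return 11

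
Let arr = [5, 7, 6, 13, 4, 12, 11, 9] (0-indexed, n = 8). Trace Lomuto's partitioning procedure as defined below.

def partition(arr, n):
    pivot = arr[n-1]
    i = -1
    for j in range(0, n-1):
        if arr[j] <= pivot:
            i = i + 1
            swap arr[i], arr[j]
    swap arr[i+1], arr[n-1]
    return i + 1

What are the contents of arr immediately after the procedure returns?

[5, 7, 6, 4, 9, 12, 11, 13]

pivot = arr[7] = 9; i = -1
j=0: arr[0]=5 ≤ 9 → i=0, swap arr[0],arr[0] (no change) → [5, 7, 6, 13, 4, 12, 11, 9]
j=1: arr[1]=7 ≤ 9 → i=1, swap arr[1],arr[1] (no change) → [5, 7, 6, 13, 4, 12, 11, 9]
j=2: arr[2]=6 ≤ 9 → i=2, swap arr[2],arr[2] (no change) → [5, 7, 6, 13, 4, 12, 11, 9]
j=3: arr[3]=13 > 9 → no swap
j=4: arr[4]=4 ≤ 9 → i=3, swap arr[3],arr[4] → [5, 7, 6, 4, 13, 12, 11, 9]
j=5: arr[5]=12 > 9 → no swap
j=6: arr[6]=11 > 9 → no swap
final swap arr[4],arr[7] → [5, 7, 6, 4, 9, 12, 11, 13]; return 4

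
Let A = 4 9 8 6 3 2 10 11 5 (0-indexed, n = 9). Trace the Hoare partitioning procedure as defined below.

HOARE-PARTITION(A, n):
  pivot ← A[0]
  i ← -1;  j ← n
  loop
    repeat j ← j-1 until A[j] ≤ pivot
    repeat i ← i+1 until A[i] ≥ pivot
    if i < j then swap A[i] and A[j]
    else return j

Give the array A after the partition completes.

pivot=4
j stops at 5 (2), i stops at 0 (4); swap ⇒ 2 9 8 6 3 4 10 11 5
j stops at 4 (3), i stops at 1 (9); swap ⇒ 2 3 8 6 9 4 10 11 5
j stops at 1, i stops at 2; i≥j ⇒ return 1. A=2 3 8 6 9 4 10 11 5

2 3 8 6 9 4 10 11 5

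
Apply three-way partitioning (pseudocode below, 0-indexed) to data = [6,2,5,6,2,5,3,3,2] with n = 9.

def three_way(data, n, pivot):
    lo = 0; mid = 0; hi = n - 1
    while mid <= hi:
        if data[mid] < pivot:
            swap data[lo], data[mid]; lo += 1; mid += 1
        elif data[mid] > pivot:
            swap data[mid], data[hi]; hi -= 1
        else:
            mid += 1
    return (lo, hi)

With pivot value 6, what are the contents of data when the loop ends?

pivot = 6; lo=0, mid=0, hi=8
data[mid]=6=6: mid=1
data[mid]=2<6: swap data[0],data[1]; lo=1,mid=2 → [2,6,5,6,2,5,3,3,2]
data[mid]=5<6: swap data[1],data[2]; lo=2,mid=3 → [2,5,6,6,2,5,3,3,2]
data[mid]=6=6: mid=4
data[mid]=2<6: swap data[2],data[4]; lo=3,mid=5 → [2,5,2,6,6,5,3,3,2]
data[mid]=5<6: swap data[3],data[5]; lo=4,mid=6 → [2,5,2,5,6,6,3,3,2]
data[mid]=3<6: swap data[4],data[6]; lo=5,mid=7 → [2,5,2,5,3,6,6,3,2]
data[mid]=3<6: swap data[5],data[7]; lo=6,mid=8 → [2,5,2,5,3,3,6,6,2]
data[mid]=2<6: swap data[6],data[8]; lo=7,mid=9 → [2,5,2,5,3,3,2,6,6]
end: lo=7, hi=8; data = [2,5,2,5,3,3,2,6,6]

[2,5,2,5,3,3,2,6,6]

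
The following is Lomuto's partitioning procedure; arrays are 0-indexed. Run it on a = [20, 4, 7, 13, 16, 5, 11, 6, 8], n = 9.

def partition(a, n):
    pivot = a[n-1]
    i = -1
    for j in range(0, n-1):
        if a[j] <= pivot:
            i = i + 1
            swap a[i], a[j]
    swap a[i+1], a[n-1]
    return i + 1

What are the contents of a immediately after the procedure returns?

[4, 7, 5, 6, 8, 20, 11, 13, 16]

pivot = a[8] = 8; i = -1
j=0: a[0]=20 > 8 → no swap
j=1: a[1]=4 ≤ 8 → i=0, swap a[0],a[1] → [4, 20, 7, 13, 16, 5, 11, 6, 8]
j=2: a[2]=7 ≤ 8 → i=1, swap a[1],a[2] → [4, 7, 20, 13, 16, 5, 11, 6, 8]
j=3: a[3]=13 > 8 → no swap
j=4: a[4]=16 > 8 → no swap
j=5: a[5]=5 ≤ 8 → i=2, swap a[2],a[5] → [4, 7, 5, 13, 16, 20, 11, 6, 8]
j=6: a[6]=11 > 8 → no swap
j=7: a[7]=6 ≤ 8 → i=3, swap a[3],a[7] → [4, 7, 5, 6, 16, 20, 11, 13, 8]
final swap a[4],a[8] → [4, 7, 5, 6, 8, 20, 11, 13, 16]; return 4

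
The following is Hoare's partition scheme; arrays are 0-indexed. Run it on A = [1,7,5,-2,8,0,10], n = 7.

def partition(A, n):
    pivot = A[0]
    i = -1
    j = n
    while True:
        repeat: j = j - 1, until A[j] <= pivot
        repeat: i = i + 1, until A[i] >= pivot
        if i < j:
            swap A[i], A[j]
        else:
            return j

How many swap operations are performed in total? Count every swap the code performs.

pivot = A[0] = 1; i = -1, j = 7
j→5 (A[5]=0≤1), i→0 (A[0]=1≥1); i<j, swap → [0,7,5,-2,8,1,10]
j→3 (A[3]=-2≤1), i→1 (A[1]=7≥1); i<j, swap → [0,-2,5,7,8,1,10]
j→1, i→2; i≥j, return j=1. A = [0,-2,5,7,8,1,10]

2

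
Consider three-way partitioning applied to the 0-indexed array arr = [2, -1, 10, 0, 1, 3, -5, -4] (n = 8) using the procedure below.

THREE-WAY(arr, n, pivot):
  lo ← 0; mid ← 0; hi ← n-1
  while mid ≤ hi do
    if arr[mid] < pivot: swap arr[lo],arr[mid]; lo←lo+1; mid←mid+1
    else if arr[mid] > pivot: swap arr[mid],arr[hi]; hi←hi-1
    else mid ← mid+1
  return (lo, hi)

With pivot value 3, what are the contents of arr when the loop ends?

[2, -1, -4, 0, 1, -5, 3, 10]

lo=0 mid=0 hi=7
2<3: swap(0,0), lo=1 mid=1 ⇒ [2, -1, 10, 0, 1, 3, -5, -4]
-1<3: swap(1,1), lo=2 mid=2 ⇒ [2, -1, 10, 0, 1, 3, -5, -4]
10>3: swap(2,7), hi=6 ⇒ [2, -1, -4, 0, 1, 3, -5, 10]
-4<3: swap(2,2), lo=3 mid=3 ⇒ [2, -1, -4, 0, 1, 3, -5, 10]
0<3: swap(3,3), lo=4 mid=4 ⇒ [2, -1, -4, 0, 1, 3, -5, 10]
1<3: swap(4,4), lo=5 mid=5 ⇒ [2, -1, -4, 0, 1, 3, -5, 10]
3=3: mid=6
-5<3: swap(5,6), lo=6 mid=7 ⇒ [2, -1, -4, 0, 1, -5, 3, 10]
done. lo=6 hi=6; arr=[2, -1, -4, 0, 1, -5, 3, 10]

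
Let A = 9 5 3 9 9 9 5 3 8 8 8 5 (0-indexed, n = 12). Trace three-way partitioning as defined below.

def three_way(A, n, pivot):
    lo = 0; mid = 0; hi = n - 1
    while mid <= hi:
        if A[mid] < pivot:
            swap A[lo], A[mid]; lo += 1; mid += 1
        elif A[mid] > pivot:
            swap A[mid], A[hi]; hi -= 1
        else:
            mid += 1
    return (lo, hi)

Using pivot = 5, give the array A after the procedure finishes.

3 3 5 5 5 9 9 8 8 8 9 9

pivot = 5; lo=0, mid=0, hi=11
A[mid]=9>5: swap A[0],A[11]; hi=10 → 5 5 3 9 9 9 5 3 8 8 8 9
A[mid]=5=5: mid=1
A[mid]=5=5: mid=2
A[mid]=3<5: swap A[0],A[2]; lo=1,mid=3 → 3 5 5 9 9 9 5 3 8 8 8 9
A[mid]=9>5: swap A[3],A[10]; hi=9 → 3 5 5 8 9 9 5 3 8 8 9 9
A[mid]=8>5: swap A[3],A[9]; hi=8 → 3 5 5 8 9 9 5 3 8 8 9 9
A[mid]=8>5: swap A[3],A[8]; hi=7 → 3 5 5 8 9 9 5 3 8 8 9 9
A[mid]=8>5: swap A[3],A[7]; hi=6 → 3 5 5 3 9 9 5 8 8 8 9 9
A[mid]=3<5: swap A[1],A[3]; lo=2,mid=4 → 3 3 5 5 9 9 5 8 8 8 9 9
A[mid]=9>5: swap A[4],A[6]; hi=5 → 3 3 5 5 5 9 9 8 8 8 9 9
A[mid]=5=5: mid=5
A[mid]=9>5: swap A[5],A[5]; hi=4 → 3 3 5 5 5 9 9 8 8 8 9 9
end: lo=2, hi=4; A = 3 3 5 5 5 9 9 8 8 8 9 9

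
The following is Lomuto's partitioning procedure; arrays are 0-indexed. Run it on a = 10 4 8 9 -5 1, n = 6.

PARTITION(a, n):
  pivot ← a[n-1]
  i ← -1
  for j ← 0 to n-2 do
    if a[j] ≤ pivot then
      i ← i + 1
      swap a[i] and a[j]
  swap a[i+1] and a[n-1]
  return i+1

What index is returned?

pivot=1, i=-1
j=0: 10>1, skip
j=1: 4>1, skip
j=2: 8>1, skip
j=3: 9>1, skip
j=4: -5≤1, i=0, swap(0,4) ⇒ -5 4 8 9 10 1
swap(1,5) ⇒ -5 1 8 9 10 4; return 1

1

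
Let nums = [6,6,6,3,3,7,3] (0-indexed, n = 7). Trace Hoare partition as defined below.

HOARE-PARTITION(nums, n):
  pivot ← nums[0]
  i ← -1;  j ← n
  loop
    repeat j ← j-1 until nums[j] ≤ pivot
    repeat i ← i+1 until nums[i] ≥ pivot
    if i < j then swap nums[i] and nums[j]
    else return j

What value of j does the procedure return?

pivot=6
j stops at 6 (3), i stops at 0 (6); swap ⇒ [3,6,6,3,3,7,6]
j stops at 4 (3), i stops at 1 (6); swap ⇒ [3,3,6,3,6,7,6]
j stops at 3 (3), i stops at 2 (6); swap ⇒ [3,3,3,6,6,7,6]
j stops at 2, i stops at 3; i≥j ⇒ return 2. nums=[3,3,3,6,6,7,6]

2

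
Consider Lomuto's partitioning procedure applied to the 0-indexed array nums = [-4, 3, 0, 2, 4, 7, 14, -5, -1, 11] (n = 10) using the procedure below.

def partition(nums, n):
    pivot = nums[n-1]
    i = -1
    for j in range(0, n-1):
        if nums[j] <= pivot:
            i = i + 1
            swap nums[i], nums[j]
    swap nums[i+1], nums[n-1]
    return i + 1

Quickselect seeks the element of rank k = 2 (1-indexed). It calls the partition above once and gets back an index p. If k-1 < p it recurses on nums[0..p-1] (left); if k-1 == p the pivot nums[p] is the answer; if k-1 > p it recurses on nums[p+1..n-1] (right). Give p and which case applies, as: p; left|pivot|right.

8; left

pivot = nums[9] = 11; i = -1
j=0: nums[0]=-4 ≤ 11 → i=0, swap nums[0],nums[0] (no change) → [-4, 3, 0, 2, 4, 7, 14, -5, -1, 11]
j=1: nums[1]=3 ≤ 11 → i=1, swap nums[1],nums[1] (no change) → [-4, 3, 0, 2, 4, 7, 14, -5, -1, 11]
j=2: nums[2]=0 ≤ 11 → i=2, swap nums[2],nums[2] (no change) → [-4, 3, 0, 2, 4, 7, 14, -5, -1, 11]
j=3: nums[3]=2 ≤ 11 → i=3, swap nums[3],nums[3] (no change) → [-4, 3, 0, 2, 4, 7, 14, -5, -1, 11]
j=4: nums[4]=4 ≤ 11 → i=4, swap nums[4],nums[4] (no change) → [-4, 3, 0, 2, 4, 7, 14, -5, -1, 11]
j=5: nums[5]=7 ≤ 11 → i=5, swap nums[5],nums[5] (no change) → [-4, 3, 0, 2, 4, 7, 14, -5, -1, 11]
j=6: nums[6]=14 > 11 → no swap
j=7: nums[7]=-5 ≤ 11 → i=6, swap nums[6],nums[7] → [-4, 3, 0, 2, 4, 7, -5, 14, -1, 11]
j=8: nums[8]=-1 ≤ 11 → i=7, swap nums[7],nums[8] → [-4, 3, 0, 2, 4, 7, -5, -1, 14, 11]
final swap nums[8],nums[9] → [-4, 3, 0, 2, 4, 7, -5, -1, 11, 14]; return 8
p = 8; k-1 = 1 < 8 ⇒ left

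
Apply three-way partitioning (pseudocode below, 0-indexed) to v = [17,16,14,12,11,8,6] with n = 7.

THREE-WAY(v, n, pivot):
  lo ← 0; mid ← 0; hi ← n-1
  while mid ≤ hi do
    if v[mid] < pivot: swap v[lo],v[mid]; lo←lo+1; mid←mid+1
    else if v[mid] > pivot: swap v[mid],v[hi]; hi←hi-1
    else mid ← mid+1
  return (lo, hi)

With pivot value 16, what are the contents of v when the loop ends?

pivot = 16; lo=0, mid=0, hi=6
v[mid]=17>16: swap v[0],v[6]; hi=5 → [6,16,14,12,11,8,17]
v[mid]=6<16: swap v[0],v[0]; lo=1,mid=1 → [6,16,14,12,11,8,17]
v[mid]=16=16: mid=2
v[mid]=14<16: swap v[1],v[2]; lo=2,mid=3 → [6,14,16,12,11,8,17]
v[mid]=12<16: swap v[2],v[3]; lo=3,mid=4 → [6,14,12,16,11,8,17]
v[mid]=11<16: swap v[3],v[4]; lo=4,mid=5 → [6,14,12,11,16,8,17]
v[mid]=8<16: swap v[4],v[5]; lo=5,mid=6 → [6,14,12,11,8,16,17]
end: lo=5, hi=5; v = [6,14,12,11,8,16,17]

[6,14,12,11,8,16,17]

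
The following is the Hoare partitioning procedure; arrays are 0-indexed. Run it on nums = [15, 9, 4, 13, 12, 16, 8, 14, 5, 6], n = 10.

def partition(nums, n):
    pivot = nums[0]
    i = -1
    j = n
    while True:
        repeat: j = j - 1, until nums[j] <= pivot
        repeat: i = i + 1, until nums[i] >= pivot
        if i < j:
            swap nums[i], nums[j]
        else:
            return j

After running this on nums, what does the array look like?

[6, 9, 4, 13, 12, 5, 8, 14, 16, 15]

pivot=15
j stops at 9 (6), i stops at 0 (15); swap ⇒ [6, 9, 4, 13, 12, 16, 8, 14, 5, 15]
j stops at 8 (5), i stops at 5 (16); swap ⇒ [6, 9, 4, 13, 12, 5, 8, 14, 16, 15]
j stops at 7, i stops at 8; i≥j ⇒ return 7. nums=[6, 9, 4, 13, 12, 5, 8, 14, 16, 15]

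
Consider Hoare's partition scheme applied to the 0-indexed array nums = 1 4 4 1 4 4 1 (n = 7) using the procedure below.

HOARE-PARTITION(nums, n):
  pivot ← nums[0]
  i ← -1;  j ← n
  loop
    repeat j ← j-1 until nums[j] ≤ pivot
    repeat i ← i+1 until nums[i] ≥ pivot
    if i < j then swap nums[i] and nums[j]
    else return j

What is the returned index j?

1

pivot=1
j stops at 6 (1), i stops at 0 (1); swap ⇒ 1 4 4 1 4 4 1
j stops at 3 (1), i stops at 1 (4); swap ⇒ 1 1 4 4 4 4 1
j stops at 1, i stops at 2; i≥j ⇒ return 1. nums=1 1 4 4 4 4 1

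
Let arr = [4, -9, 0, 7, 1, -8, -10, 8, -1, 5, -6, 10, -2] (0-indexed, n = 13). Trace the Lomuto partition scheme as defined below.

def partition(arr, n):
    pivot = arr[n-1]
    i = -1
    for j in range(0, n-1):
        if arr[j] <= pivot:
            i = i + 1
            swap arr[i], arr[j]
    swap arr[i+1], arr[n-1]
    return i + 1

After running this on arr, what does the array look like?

[-9, -8, -10, -6, -2, 4, 0, 8, -1, 5, 7, 10, 1]

pivot = arr[12] = -2; i = -1
j=0: arr[0]=4 > -2 → no swap
j=1: arr[1]=-9 ≤ -2 → i=0, swap arr[0],arr[1] → [-9, 4, 0, 7, 1, -8, -10, 8, -1, 5, -6, 10, -2]
j=2: arr[2]=0 > -2 → no swap
j=3: arr[3]=7 > -2 → no swap
j=4: arr[4]=1 > -2 → no swap
j=5: arr[5]=-8 ≤ -2 → i=1, swap arr[1],arr[5] → [-9, -8, 0, 7, 1, 4, -10, 8, -1, 5, -6, 10, -2]
j=6: arr[6]=-10 ≤ -2 → i=2, swap arr[2],arr[6] → [-9, -8, -10, 7, 1, 4, 0, 8, -1, 5, -6, 10, -2]
j=7: arr[7]=8 > -2 → no swap
j=8: arr[8]=-1 > -2 → no swap
j=9: arr[9]=5 > -2 → no swap
j=10: arr[10]=-6 ≤ -2 → i=3, swap arr[3],arr[10] → [-9, -8, -10, -6, 1, 4, 0, 8, -1, 5, 7, 10, -2]
j=11: arr[11]=10 > -2 → no swap
final swap arr[4],arr[12] → [-9, -8, -10, -6, -2, 4, 0, 8, -1, 5, 7, 10, 1]; return 4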